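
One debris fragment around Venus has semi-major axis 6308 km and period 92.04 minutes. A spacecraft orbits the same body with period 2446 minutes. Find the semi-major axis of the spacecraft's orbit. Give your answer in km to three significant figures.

a₂ ≈ 56200 km

Kepler's third law: a³ ∝ T², so a₂ = a₁ (T₂/T₁)^(2/3).
T₂/T₁ = 26.58, (T₂/T₁)^(2/3) = 8.905.
a₂ = 6308 × 8.905 = 56180 km.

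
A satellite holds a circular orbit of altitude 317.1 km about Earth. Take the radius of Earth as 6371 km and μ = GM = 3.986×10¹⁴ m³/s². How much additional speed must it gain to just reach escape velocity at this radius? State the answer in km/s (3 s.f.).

r = 6371 + 317.1 = 6688.1 km = 6.6881×10⁶ m.
Circular speed v_c = √(μ/r) = 7720 m/s.
Escape speed v_esc = √(2μ/r) = √2 × v_c = 10920 m/s.
Δv = v_esc − v_c = 3198 m/s = 3.198 km/s.

Δv ≈ 3.20 km/s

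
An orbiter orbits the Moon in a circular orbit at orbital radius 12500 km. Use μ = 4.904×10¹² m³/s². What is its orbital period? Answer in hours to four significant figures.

r = 12500 km = 1.250×10⁷ m.
Kepler's third law: T = 2π√(r³/μ) = 2π√((1.250×10⁷)³ / 4.904×10¹²).
r³/μ = 3.983×10⁸ s², so T = 2π × 1.996×10⁴ = 1.254×10⁵ s.
Converting: 1.254×10⁵ s ÷ 3600 = 34.83 hours.

T ≈ 34.83 hours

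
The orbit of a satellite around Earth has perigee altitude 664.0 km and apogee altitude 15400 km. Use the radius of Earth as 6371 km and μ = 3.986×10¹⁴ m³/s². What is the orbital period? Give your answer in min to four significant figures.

r_p = 6371 + 664.0 = 7035.0 km = 7.0350×10⁶ m.
r_a = 6371 + 15400 = 21771 km = 2.1771×10⁷ m.
Semi-major axis a = (r_p + r_a)/2 = (7035.0 + 21771)/2 = 14403 km = 1.440×10⁷ m.
By Kepler's third law T = 2π√(a³/μ) = 2π × 2.738×10³ = 1.720×10⁴ s.
= 286.7 min.

T ≈ 286.7 min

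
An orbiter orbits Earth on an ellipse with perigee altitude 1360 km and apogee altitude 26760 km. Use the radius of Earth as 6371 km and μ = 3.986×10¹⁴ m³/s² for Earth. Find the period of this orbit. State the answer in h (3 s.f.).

r_p = 6371 + 1360 = 7731.0 km = 7.7310×10⁶ m.
r_a = 6371 + 26760 = 33131 km = 3.3131×10⁷ m.
Semi-major axis a = (r_p + r_a)/2 = (7731.0 + 33131)/2 = 20431 km = 2.043×10⁷ m.
By Kepler's third law T = 2π√(a³/μ) = 2π × 4.626×10³ = 2.906×10⁴ s.
= 8.073 h.

T ≈ 8.07 h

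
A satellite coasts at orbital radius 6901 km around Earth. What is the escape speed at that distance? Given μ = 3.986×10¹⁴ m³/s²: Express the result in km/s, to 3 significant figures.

r = 6901 km = 6.901×10⁶ m.
Escape speed v_esc = √(2μ/r) = √(2 × 3.986×10¹⁴ / 6.901×10⁶) = √(1.155×10⁸) = 10750 m/s.
= 10.75 km/s.

v_esc ≈ 10.7 km/s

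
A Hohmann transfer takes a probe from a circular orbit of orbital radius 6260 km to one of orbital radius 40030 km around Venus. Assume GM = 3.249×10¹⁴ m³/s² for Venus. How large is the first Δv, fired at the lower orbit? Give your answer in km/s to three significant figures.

Δv ≈ 2.27 km/s

r₁ = 6260 km = 6.260×10⁶ m.
r₂ = 40030 km = 4.003×10⁷ m.
Transfer ellipse a_t = (r₁ + r₂)/2 = 2.314×10⁷ m.
At r₁: circular v_c1 = √(μ/r₁) = 7204 m/s; transfer-periapsis v_p = √[μ(2/r₁ − 1/a_t)] = 9474 m/s.
Δv₁ = v_p − v_c1 = 2270 m/s.
= 2.270 km/s.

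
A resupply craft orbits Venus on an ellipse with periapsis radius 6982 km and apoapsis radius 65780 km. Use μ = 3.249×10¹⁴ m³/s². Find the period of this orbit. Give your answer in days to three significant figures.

T ≈ 0.885 days

Semi-major axis a = (r_p + r_a)/2 = (6982.0 + 65780)/2 = 36381 km = 3.638×10⁷ m.
By Kepler's third law T = 2π√(a³/μ) = 2π × 1.217×10⁴ = 7.649×10⁴ s.
= 0.8853 days.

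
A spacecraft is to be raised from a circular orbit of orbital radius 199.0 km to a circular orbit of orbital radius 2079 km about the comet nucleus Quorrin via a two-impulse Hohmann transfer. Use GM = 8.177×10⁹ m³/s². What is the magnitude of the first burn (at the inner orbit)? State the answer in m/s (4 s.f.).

Δv ≈ 71.16 m/s

r₁ = 199.0 km = 1.990×10⁵ m.
r₂ = 2079 km = 2.079×10⁶ m.
Transfer ellipse a_t = (r₁ + r₂)/2 = 1.139×10⁶ m.
At r₁: circular v_c1 = √(μ/r₁) = 202.7 m/s; transfer-periapsis v_p = √[μ(2/r₁ − 1/a_t)] = 273.9 m/s.
Δv₁ = v_p − v_c1 = 71.16 m/s.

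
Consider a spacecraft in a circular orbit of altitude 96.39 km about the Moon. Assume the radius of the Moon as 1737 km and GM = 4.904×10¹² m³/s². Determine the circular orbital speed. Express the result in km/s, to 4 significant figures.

r = 1737 + 96.39 = 1833.4 km = 1.8334×10⁶ m.
For a circular orbit v = √(μ/r) = √(4.904×10¹² / 1.833×10⁶) = √(2.675×10⁶) = 1635 m/s.
That is 1.635 km/s.

v ≈ 1.635 km/s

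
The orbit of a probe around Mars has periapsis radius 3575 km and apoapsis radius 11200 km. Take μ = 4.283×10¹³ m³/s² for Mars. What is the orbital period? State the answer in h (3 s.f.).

T ≈ 5.35 h

Semi-major axis a = (r_p + r_a)/2 = (3575.0 + 11200)/2 = 7387.5 km = 7.388×10⁶ m.
By Kepler's third law T = 2π√(a³/μ) = 2π × 3.068×10³ = 1.928×10⁴ s.
= 5.355 h.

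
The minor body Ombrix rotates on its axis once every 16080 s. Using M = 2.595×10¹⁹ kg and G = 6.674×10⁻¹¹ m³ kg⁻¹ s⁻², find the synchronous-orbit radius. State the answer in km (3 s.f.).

μ = GM = 6.674×10⁻¹¹ × 2.595×10¹⁹ = 1.732×10⁹ m³/s².
A synchronous orbit has period T, so by Kepler's third law a = (μT²/4π²)^(1/3).
μT²/4π² = 1.732×10⁹ × (1.608×10⁴)² / 39.48 = 1.134×10¹⁶ m³.
a = 2.247×10⁵ m = 224.69 km.

r_sync ≈ 225 km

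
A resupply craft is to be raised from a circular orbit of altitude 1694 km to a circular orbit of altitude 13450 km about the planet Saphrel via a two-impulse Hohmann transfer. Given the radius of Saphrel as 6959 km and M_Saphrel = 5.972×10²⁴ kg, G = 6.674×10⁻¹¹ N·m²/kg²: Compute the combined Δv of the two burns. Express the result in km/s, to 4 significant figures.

μ = GM = 6.674×10⁻¹¹ × 5.972×10²⁴ = 3.986×10¹⁴ m³/s².
r₁ = 6959 + 1694 = 8653.0 km = 8.6530×10⁶ m.
r₂ = 6959 + 13450 = 20409 km = 2.0409×10⁷ m.
Transfer ellipse a_t = (r₁ + r₂)/2 = 1.453×10⁷ m.
At r₁: circular v_c1 = √(μ/r₁) = 6787 m/s; transfer-periapsis v_p = √[μ(2/r₁ − 1/a_t)] = 8043 m/s.
Δv₁ = v_p − v_c1 = 1256 m/s.
At r₂: circular v_c2 = √(μ/r₂) = 4419 m/s; transfer-apoapsis v_a = √[μ(2/r₂ − 1/a_t)] = 3410 m/s.
Δv₂ = v_c2 − v_a = 1009 m/s.
Total Δv = Δv₁ + Δv₂ = 2265 m/s = 2.265 km/s.

Δv_total ≈ 2.265 km/s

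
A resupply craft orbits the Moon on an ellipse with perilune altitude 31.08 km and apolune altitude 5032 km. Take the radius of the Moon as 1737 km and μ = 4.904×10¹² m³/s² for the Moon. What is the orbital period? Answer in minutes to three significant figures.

T ≈ 417 minutes

r_p = 1737 + 31.08 = 1768.1 km = 1.7681×10⁶ m.
r_a = 1737 + 5032 = 6769.0 km = 6.7690×10⁶ m.
Semi-major axis a = (r_p + r_a)/2 = (1768.1 + 6769.0)/2 = 4268.5 km = 4.269×10⁶ m.
By Kepler's third law T = 2π√(a³/μ) = 2π × 3.982×10³ = 2.502×10⁴ s.
= 417.0 minutes.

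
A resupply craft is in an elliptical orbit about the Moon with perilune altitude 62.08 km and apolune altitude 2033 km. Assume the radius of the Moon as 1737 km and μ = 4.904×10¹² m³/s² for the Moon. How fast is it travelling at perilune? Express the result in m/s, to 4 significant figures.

v ≈ 1921 m/s

r_p = 1737 + 62.08 = 1799.1 km = 1.7991×10⁶ m.
r_a = 1737 + 2033 = 3770.0 km = 3.7700×10⁶ m.
Semi-major axis a = (r_p + r_a)/2 = 2784.5 km = 2.785×10⁶ m.
Vis-viva: v² = μ(2/r − 1/a) = 4.904×10¹² × (1.112×10⁻⁶ − 3.591×10⁻⁷) = 3.691×10⁶ m²/s².
v = 1921 m/s.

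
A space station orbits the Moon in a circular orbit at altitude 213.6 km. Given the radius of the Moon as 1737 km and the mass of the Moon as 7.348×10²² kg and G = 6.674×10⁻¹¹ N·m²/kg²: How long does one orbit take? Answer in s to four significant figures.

T ≈ 7730 s

μ = GM = 6.674×10⁻¹¹ × 7.348×10²² = 4.904×10¹² m³/s².
r = 1737 + 213.6 = 1950.6 km = 1.9506×10⁶ m.
Kepler's third law: T = 2π√(r³/μ) = 2π√((1.951×10⁶)³ / 4.904×10¹²).
r³/μ = 1.513×10⁶ s², so T = 2π × 1.230×10³ = 7.730×10³ s.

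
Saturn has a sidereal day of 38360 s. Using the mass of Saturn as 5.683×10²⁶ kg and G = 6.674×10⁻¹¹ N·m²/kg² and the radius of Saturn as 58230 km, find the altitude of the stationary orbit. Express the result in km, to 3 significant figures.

μ = GM = 6.674×10⁻¹¹ × 5.683×10²⁶ = 3.793×10¹⁶ m³/s².
A synchronous orbit has period T, so by Kepler's third law a = (μT²/4π²)^(1/3).
μT²/4π² = 3.793×10¹⁶ × (3.836×10⁴)² / 39.48 = 1.414×10²⁴ m³.
a = 1.122×10⁸ m = 1.1223×10⁵ km.
Altitude h = a − R = 1.1223×10⁵ − 58230 = 54003 km.

h_sync ≈ 54000 km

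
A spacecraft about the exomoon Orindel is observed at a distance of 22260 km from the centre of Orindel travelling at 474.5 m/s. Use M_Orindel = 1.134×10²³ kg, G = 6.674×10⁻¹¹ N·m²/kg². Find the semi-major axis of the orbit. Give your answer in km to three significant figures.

μ = GM = 6.674×10⁻¹¹ × 1.134×10²³ = 7.568×10¹² m³/s².
r = 2.226×10⁷ m.
Vis-viva rearranged: 1/a = 2/r − v²/μ = 8.985×10⁻⁸ − 2.975×10⁻⁸ = 6.010×10⁻⁸ m⁻¹.
a = 1.664×10⁷ m = 16639 km.

a ≈ 16600 km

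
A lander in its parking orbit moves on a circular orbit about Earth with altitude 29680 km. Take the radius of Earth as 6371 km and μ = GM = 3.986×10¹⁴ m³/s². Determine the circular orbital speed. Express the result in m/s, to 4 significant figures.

v ≈ 3325 m/s

r = 6371 + 29680 = 36051 km = 3.6051×10⁷ m.
For a circular orbit v = √(μ/r) = √(3.986×10¹⁴ / 3.605×10⁷) = √(1.106×10⁷) = 3325 m/s.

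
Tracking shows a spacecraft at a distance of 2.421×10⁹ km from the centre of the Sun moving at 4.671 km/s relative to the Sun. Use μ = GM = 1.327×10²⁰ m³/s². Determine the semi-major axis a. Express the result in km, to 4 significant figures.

a ≈ 1.511×10⁹ km

r = 2.421×10¹² m.
Specific orbital energy ε = v²/2 − μ/r = (4671)²/2 − 1.327×10²⁰/2.421×10¹² = -4.390×10⁷ J/kg.
Since ε = −μ/(2a), a = −μ/(2ε) = 1.511×10¹² m = 1.5113×10⁹ km.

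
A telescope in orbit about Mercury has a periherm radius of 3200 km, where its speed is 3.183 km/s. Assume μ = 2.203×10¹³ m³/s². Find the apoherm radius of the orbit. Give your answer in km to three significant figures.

r_p = 3.200×10⁶ m.
Specific energy ε = v²/2 − μ/r = -1.819×10⁶ J/kg, so a = −μ/(2ε) = 6.057×10⁶ m.
The apsides satisfy r_p + r_a = 2a, so the apoherm radius is 2a − r_p = 8.914×10⁶ m = 8913.5 km.

apoherm radius ≈ 8910 km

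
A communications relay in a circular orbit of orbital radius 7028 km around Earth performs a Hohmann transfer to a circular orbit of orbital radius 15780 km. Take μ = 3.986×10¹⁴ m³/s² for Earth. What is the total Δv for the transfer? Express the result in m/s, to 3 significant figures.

Δv_total ≈ 2410 m/s

r₁ = 7028 km = 7.028×10⁶ m.
r₂ = 15780 km = 1.578×10⁷ m.
Transfer ellipse a_t = (r₁ + r₂)/2 = 1.140×10⁷ m.
At r₁: circular v_c1 = √(μ/r₁) = 7531 m/s; transfer-perigee v_p = √[μ(2/r₁ − 1/a_t)] = 8859 m/s.
Δv₁ = v_p − v_c1 = 1328 m/s.
At r₂: circular v_c2 = √(μ/r₂) = 5026 m/s; transfer-apogee v_a = √[μ(2/r₂ − 1/a_t)] = 3946 m/s.
Δv₂ = v_c2 − v_a = 1080 m/s.
Total Δv = Δv₁ + Δv₂ = 2408 m/s.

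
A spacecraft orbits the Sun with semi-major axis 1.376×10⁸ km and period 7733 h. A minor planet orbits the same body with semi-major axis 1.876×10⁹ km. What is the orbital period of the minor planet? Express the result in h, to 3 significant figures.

T₂ ≈ 3.89×10⁵ h

Kepler's third law: T² ∝ a³, so T₂ = T₁ (a₂/a₁)^(3/2).
a₂/a₁ = 13.63, (a₂/a₁)^(3/2) = 50.34.
T₂ = 7733 × 50.34 = 3.893×10⁵ h.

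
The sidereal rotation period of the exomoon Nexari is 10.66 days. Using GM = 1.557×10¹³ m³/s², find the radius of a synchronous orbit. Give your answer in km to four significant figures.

T = 10.66 days = 9.210×10⁵ s.
A synchronous orbit has period T, so by Kepler's third law a = (μT²/4π²)^(1/3).
μT²/4π² = 1.557×10¹³ × (9.210×10⁵)² / 39.48 = 3.346×10²³ m³.
a = 6.942×10⁷ m = 69421 km.

r_sync ≈ 69420 km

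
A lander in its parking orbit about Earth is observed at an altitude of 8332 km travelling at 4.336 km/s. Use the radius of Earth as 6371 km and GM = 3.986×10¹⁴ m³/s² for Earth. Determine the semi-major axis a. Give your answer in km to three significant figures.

r = 6371 + 8332 = 14703 km = 1.470×10⁷ m.
Vis-viva rearranged: 1/a = 2/r − v²/μ = 1.360×10⁻⁷ − 4.717×10⁻⁸ = 8.886×10⁻⁸ m⁻¹.
a = 1.125×10⁷ m = 11254 km.

a ≈ 11300 km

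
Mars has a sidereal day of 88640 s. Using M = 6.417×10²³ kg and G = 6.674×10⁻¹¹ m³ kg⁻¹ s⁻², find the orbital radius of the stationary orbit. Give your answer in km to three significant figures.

r_sync ≈ 20400 km

μ = GM = 6.674×10⁻¹¹ × 6.417×10²³ = 4.283×10¹³ m³/s².
A synchronous orbit has period T, so by Kepler's third law a = (μT²/4π²)^(1/3).
μT²/4π² = 4.283×10¹³ × (8.864×10⁴)² / 39.48 = 8.524×10²¹ m³.
a = 2.043×10⁷ m = 20427 km.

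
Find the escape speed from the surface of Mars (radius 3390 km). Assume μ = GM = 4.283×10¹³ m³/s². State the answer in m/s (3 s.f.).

r = R = 3.390×10⁶ m.
Escape speed v_esc = √(2μ/r) = √(2 × 4.283×10¹³ / 3.390×10⁶) = √(2.527×10⁷) = 5027 m/s.

v_esc ≈ 5030 m/s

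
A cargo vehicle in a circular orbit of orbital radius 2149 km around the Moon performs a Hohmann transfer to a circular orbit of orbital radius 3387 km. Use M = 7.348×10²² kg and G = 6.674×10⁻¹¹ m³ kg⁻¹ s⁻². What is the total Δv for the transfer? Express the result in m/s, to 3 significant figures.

μ = GM = 6.674×10⁻¹¹ × 7.348×10²² = 4.904×10¹² m³/s².
r₁ = 2149 km = 2.149×10⁶ m.
r₂ = 3387 km = 3.387×10⁶ m.
Transfer ellipse a_t = (r₁ + r₂)/2 = 2.768×10⁶ m.
At r₁: circular v_c1 = √(μ/r₁) = 1511 m/s; transfer-perilune v_p = √[μ(2/r₁ − 1/a_t)] = 1671 m/s.
Δv₁ = v_p − v_c1 = 160.4 m/s.
At r₂: circular v_c2 = √(μ/r₂) = 1203 m/s; transfer-apolune v_a = √[μ(2/r₂ − 1/a_t)] = 1060 m/s.
Δv₂ = v_c2 − v_a = 143.0 m/s.
Total Δv = Δv₁ + Δv₂ = 303.4 m/s.

Δv_total ≈ 303 m/s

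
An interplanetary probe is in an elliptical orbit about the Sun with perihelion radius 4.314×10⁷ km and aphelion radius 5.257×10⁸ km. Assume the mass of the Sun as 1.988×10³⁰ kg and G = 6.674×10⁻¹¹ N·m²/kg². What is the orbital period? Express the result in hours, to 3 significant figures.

μ = GM = 6.674×10⁻¹¹ × 1.988×10³⁰ = 1.327×10²⁰ m³/s².
Semi-major axis a = (r_p + r_a)/2 = (4.3140×10⁷ + 5.2570×10⁸)/2 = 2.8442×10⁸ km = 2.844×10¹¹ m.
By Kepler's third law T = 2π√(a³/μ) = 2π × 1.317×10⁷ = 8.274×10⁷ s.
= 22980 hours.

T ≈ 23000 hours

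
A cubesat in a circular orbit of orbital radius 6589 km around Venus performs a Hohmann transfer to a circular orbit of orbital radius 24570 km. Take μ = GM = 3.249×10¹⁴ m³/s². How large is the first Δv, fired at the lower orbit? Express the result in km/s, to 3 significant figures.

r₁ = 6589 km = 6.589×10⁶ m.
r₂ = 24570 km = 2.457×10⁷ m.
Transfer ellipse a_t = (r₁ + r₂)/2 = 1.558×10⁷ m.
At r₁: circular v_c1 = √(μ/r₁) = 7022 m/s; transfer-periapsis v_p = √[μ(2/r₁ − 1/a_t)] = 8818 m/s.
Δv₁ = v_p − v_c1 = 1796 m/s.
= 1.796 km/s.

Δv ≈ 1.80 km/s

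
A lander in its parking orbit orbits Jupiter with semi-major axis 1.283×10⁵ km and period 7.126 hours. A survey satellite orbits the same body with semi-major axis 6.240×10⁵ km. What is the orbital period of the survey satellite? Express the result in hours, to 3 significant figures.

Kepler's third law: T² ∝ a³, so T₂ = T₁ (a₂/a₁)^(3/2).
a₂/a₁ = 4.864, (a₂/a₁)^(3/2) = 10.73.
T₂ = 7.126 × 10.73 = 76.43 hours.

T₂ ≈ 76.4 hours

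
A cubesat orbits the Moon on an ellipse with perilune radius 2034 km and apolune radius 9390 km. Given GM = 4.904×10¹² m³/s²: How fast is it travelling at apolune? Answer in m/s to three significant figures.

v ≈ 431 m/s

Semi-major axis a = (r_p + r_a)/2 = 5712.0 km = 5.712×10⁶ m.
Vis-viva: v² = μ(2/r − 1/a) = 4.904×10¹² × (2.130×10⁻⁷ − 1.751×10⁻⁷) = 1.860×10⁵ m²/s².
v = 431.2 m/s.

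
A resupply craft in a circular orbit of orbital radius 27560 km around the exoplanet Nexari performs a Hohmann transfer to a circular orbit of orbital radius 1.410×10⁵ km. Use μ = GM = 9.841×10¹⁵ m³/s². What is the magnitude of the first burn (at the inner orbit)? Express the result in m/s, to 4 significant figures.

r₁ = 27560 km = 2.756×10⁷ m.
r₂ = 1.410×10⁵ km = 1.410×10⁸ m.
Transfer ellipse a_t = (r₁ + r₂)/2 = 8.428×10⁷ m.
At r₁: circular v_c1 = √(μ/r₁) = 18900 m/s; transfer-periapsis v_p = √[μ(2/r₁ − 1/a_t)] = 24440 m/s.
Δv₁ = v_p − v_c1 = 5545 m/s.

Δv ≈ 5545 m/s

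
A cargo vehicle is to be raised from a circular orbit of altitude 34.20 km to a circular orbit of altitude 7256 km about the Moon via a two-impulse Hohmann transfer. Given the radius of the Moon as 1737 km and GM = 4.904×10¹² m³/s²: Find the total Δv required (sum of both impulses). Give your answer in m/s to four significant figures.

r₁ = 1737 + 34.20 = 1771.2 km = 1.7712×10⁶ m.
r₂ = 1737 + 7256 = 8993.0 km = 8.9930×10⁶ m.
Transfer ellipse a_t = (r₁ + r₂)/2 = 5.382×10⁶ m.
At r₁: circular v_c1 = √(μ/r₁) = 1664 m/s; transfer-perilune v_p = √[μ(2/r₁ − 1/a_t)] = 2151 m/s.
Δv₁ = v_p − v_c1 = 486.9 m/s.
At r₂: circular v_c2 = √(μ/r₂) = 738.5 m/s; transfer-apolune v_a = √[μ(2/r₂ − 1/a_t)] = 423.6 m/s.
Δv₂ = v_c2 − v_a = 314.8 m/s.
Total Δv = Δv₁ + Δv₂ = 801.8 m/s.

Δv_total ≈ 801.8 m/s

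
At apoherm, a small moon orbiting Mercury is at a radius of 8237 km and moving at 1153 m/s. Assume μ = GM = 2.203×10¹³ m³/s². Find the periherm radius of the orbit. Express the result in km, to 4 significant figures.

periherm radius ≈ 2724 km

r_a = 8.237×10⁶ m.
Specific energy ε = v²/2 − μ/r = -2.010×10⁶ J/kg, so a = −μ/(2ε) = 5.481×10⁶ m.
The apsides satisfy r_p + r_a = 2a, so the periherm radius is 2a − r_a = 2.724×10⁶ m = 2724.2 km.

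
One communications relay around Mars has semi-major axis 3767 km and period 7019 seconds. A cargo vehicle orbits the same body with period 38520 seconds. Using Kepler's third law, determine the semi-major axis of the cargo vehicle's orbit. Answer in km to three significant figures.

Kepler's third law: a³ ∝ T², so a₂ = a₁ (T₂/T₁)^(2/3).
T₂/T₁ = 5.488, (T₂/T₁)^(2/3) = 3.111.
a₂ = 3767 × 3.111 = 11720 km.

a₂ ≈ 11700 km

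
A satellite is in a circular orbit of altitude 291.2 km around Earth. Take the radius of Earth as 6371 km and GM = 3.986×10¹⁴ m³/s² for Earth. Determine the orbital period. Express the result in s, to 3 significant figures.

T ≈ 5410 s

r = 6371 + 291.2 = 6662.2 km = 6.6622×10⁶ m.
Kepler's third law: T = 2π√(r³/μ) = 2π√((6.662×10⁶)³ / 3.986×10¹⁴).
r³/μ = 7.418×10⁵ s², so T = 2π × 8.613×10² = 5.412×10³ s.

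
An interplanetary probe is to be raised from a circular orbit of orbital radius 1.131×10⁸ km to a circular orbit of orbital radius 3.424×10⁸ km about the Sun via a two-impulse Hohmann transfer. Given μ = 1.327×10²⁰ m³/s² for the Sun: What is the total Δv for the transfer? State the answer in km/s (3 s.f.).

r₁ = 1.131×10⁸ km = 1.131×10¹¹ m.
r₂ = 3.424×10⁸ km = 3.424×10¹¹ m.
Transfer ellipse a_t = (r₁ + r₂)/2 = 2.278×10¹¹ m.
At r₁: circular v_c1 = √(μ/r₁) = 34250 m/s; transfer-perihelion v_p = √[μ(2/r₁ − 1/a_t)] = 42000 m/s.
Δv₁ = v_p − v_c1 = 7746 m/s.
At r₂: circular v_c2 = √(μ/r₂) = 19690 m/s; transfer-aphelion v_a = √[μ(2/r₂ − 1/a_t)] = 13870 m/s.
Δv₂ = v_c2 − v_a = 5813 m/s.
Total Δv = Δv₁ + Δv₂ = 13560 m/s = 13.56 km/s.

Δv_total ≈ 13.6 km/s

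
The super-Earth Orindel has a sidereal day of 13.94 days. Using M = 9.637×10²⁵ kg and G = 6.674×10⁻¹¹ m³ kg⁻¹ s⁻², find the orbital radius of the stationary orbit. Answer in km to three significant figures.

μ = GM = 6.674×10⁻¹¹ × 9.637×10²⁵ = 6.432×10¹⁵ m³/s².
T = 13.94 days = 1.204×10⁶ s.
A synchronous orbit has period T, so by Kepler's third law a = (μT²/4π²)^(1/3).
μT²/4π² = 6.432×10¹⁵ × (1.204×10⁶)² / 39.48 = 2.363×10²⁶ m³.
a = 6.183×10⁸ m = 6.1826×10⁵ km.

r_sync ≈ 6.18×10⁵ km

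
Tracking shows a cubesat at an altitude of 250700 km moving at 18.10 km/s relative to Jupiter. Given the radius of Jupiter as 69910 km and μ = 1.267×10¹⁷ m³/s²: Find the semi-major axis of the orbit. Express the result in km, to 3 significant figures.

r = 69910 + 250700 = 3.2061×10⁵ km = 3.206×10⁸ m.
Specific orbital energy ε = v²/2 − μ/r = (18100)²/2 − 1.267×10¹⁷/3.206×10⁸ = -2.314×10⁸ J/kg.
Since ε = −μ/(2a), a = −μ/(2ε) = 2.738×10⁸ m = 2.7379×10⁵ km.

a ≈ 2.74×10⁵ km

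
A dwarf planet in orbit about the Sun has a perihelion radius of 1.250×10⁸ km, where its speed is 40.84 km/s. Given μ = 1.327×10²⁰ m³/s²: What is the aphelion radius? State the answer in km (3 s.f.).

aphelion radius ≈ 4.58×10⁸ km

r_p = 1.250×10¹¹ m.
Specific energy ε = v²/2 − μ/r = -2.276×10⁸ J/kg, so a = −μ/(2ε) = 2.915×10¹¹ m.
The apsides satisfy r_p + r_a = 2a, so the aphelion radius is 2a − r_p = 4.579×10¹¹ m = 4.5792×10⁸ km.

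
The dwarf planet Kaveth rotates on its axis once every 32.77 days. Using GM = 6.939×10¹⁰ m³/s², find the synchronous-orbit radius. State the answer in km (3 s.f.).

r_sync ≈ 24200 km

T = 32.77 days = 2.831×10⁶ s.
A synchronous orbit has period T, so by Kepler's third law a = (μT²/4π²)^(1/3).
μT²/4π² = 6.939×10¹⁰ × (2.831×10⁶)² / 39.48 = 1.409×10²² m³.
a = 2.415×10⁷ m = 24153 km.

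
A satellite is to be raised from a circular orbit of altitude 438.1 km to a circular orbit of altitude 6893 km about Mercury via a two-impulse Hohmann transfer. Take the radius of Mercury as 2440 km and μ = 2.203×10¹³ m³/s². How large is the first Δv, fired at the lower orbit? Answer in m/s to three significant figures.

r₁ = 2440 + 438.1 = 2878.1 km = 2.8781×10⁶ m.
r₂ = 2440 + 6893 = 9333.0 km = 9.3330×10⁶ m.
Transfer ellipse a_t = (r₁ + r₂)/2 = 6.106×10⁶ m.
At r₁: circular v_c1 = √(μ/r₁) = 2767 m/s; transfer-periherm v_p = √[μ(2/r₁ − 1/a_t)] = 3421 m/s.
Δv₁ = v_p − v_c1 = 654.0 m/s.

Δv ≈ 654 m/s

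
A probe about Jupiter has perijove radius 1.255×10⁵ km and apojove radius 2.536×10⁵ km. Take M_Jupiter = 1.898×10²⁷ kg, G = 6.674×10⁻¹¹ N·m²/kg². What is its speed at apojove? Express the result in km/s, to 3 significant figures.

v ≈ 18.2 km/s

μ = GM = 6.674×10⁻¹¹ × 1.898×10²⁷ = 1.267×10¹⁷ m³/s².
Semi-major axis a = (r_p + r_a)/2 = 1.8955×10⁵ km = 1.896×10⁸ m.
Vis-viva: v² = μ(2/r − 1/a) = 1.267×10¹⁷ × (7.886×10⁻⁹ − 5.276×10⁻⁹) = 3.307×10⁸ m²/s².
v = 18190 m/s = 18.19 km/s.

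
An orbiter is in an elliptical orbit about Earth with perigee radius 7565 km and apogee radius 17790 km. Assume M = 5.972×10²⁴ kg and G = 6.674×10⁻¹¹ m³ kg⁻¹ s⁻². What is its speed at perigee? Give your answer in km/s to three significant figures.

μ = GM = 6.674×10⁻¹¹ × 5.972×10²⁴ = 3.986×10¹⁴ m³/s².
Semi-major axis a = (r_p + r_a)/2 = 12678 km = 1.268×10⁷ m.
Vis-viva: v² = μ(2/r − 1/a) = 3.986×10¹⁴ × (2.644×10⁻⁷ − 7.888×10⁻⁸) = 7.393×10⁷ m²/s².
v = 8598 m/s = 8.598 km/s.

v ≈ 8.60 km/s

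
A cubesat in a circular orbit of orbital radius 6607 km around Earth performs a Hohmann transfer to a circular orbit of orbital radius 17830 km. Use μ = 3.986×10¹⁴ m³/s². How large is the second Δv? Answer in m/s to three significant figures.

r₁ = 6607 km = 6.607×10⁶ m.
r₂ = 17830 km = 1.783×10⁷ m.
Transfer ellipse a_t = (r₁ + r₂)/2 = 1.222×10⁷ m.
At r₁: circular v_c1 = √(μ/r₁) = 7767 m/s; transfer-perigee v_p = √[μ(2/r₁ − 1/a_t)] = 9383 m/s.
At r₂: circular v_c2 = √(μ/r₂) = 4728 m/s; transfer-apogee v_a = √[μ(2/r₂ − 1/a_t)] = 3477 m/s.
Δv₂ = v_c2 − v_a = 1251 m/s.

Δv ≈ 1250 m/s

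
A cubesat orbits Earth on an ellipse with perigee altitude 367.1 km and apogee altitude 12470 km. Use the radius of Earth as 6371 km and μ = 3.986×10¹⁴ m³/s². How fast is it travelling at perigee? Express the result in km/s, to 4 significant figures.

v ≈ 9.335 km/s

r_p = 6371 + 367.1 = 6738.1 km = 6.7381×10⁶ m.
r_a = 6371 + 12470 = 18841 km = 1.8841×10⁷ m.
Semi-major axis a = (r_p + r_a)/2 = 12790 km = 1.279×10⁷ m.
Vis-viva: v² = μ(2/r − 1/a) = 3.986×10¹⁴ × (2.968×10⁻⁷ − 7.819×10⁻⁸) = 8.715×10⁷ m²/s².
v = 9335 m/s = 9.335 km/s.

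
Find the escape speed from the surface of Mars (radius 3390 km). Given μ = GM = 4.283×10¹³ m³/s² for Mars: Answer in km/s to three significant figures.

v_esc ≈ 5.03 km/s

r = R = 3.390×10⁶ m.
Escape speed v_esc = √(2μ/r) = √(2 × 4.283×10¹³ / 3.390×10⁶) = √(2.527×10⁷) = 5027 m/s.
= 5.027 km/s.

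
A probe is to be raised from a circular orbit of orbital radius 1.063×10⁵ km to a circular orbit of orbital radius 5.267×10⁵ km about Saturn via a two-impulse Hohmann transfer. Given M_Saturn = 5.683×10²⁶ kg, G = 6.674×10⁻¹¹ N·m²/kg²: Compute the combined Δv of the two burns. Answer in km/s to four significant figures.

Δv_total ≈ 9.046 km/s

μ = GM = 6.674×10⁻¹¹ × 5.683×10²⁶ = 3.793×10¹⁶ m³/s².
r₁ = 1.063×10⁵ km = 1.063×10⁸ m.
r₂ = 5.267×10⁵ km = 5.267×10⁸ m.
Transfer ellipse a_t = (r₁ + r₂)/2 = 3.165×10⁸ m.
At r₁: circular v_c1 = √(μ/r₁) = 18890 m/s; transfer-perikrone v_p = √[μ(2/r₁ − 1/a_t)] = 24370 m/s.
Δv₁ = v_p − v_c1 = 5478 m/s.
At r₂: circular v_c2 = √(μ/r₂) = 8486 m/s; transfer-apokrone v_a = √[μ(2/r₂ − 1/a_t)] = 4918 m/s.
Δv₂ = v_c2 − v_a = 3568 m/s.
Total Δv = Δv₁ + Δv₂ = 9046 m/s = 9.046 km/s.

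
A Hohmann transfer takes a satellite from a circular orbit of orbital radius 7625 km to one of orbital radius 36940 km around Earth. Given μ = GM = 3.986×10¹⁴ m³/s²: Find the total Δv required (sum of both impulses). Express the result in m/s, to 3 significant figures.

r₁ = 7625 km = 7.625×10⁶ m.
r₂ = 36940 km = 3.694×10⁷ m.
Transfer ellipse a_t = (r₁ + r₂)/2 = 2.228×10⁷ m.
At r₁: circular v_c1 = √(μ/r₁) = 7230 m/s; transfer-perigee v_p = √[μ(2/r₁ − 1/a_t)] = 9309 m/s.
Δv₁ = v_p − v_c1 = 2079 m/s.
At r₂: circular v_c2 = √(μ/r₂) = 3285 m/s; transfer-apogee v_a = √[μ(2/r₂ − 1/a_t)] = 1922 m/s.
Δv₂ = v_c2 − v_a = 1363 m/s.
Total Δv = Δv₁ + Δv₂ = 3442 m/s.

Δv_total ≈ 3440 m/s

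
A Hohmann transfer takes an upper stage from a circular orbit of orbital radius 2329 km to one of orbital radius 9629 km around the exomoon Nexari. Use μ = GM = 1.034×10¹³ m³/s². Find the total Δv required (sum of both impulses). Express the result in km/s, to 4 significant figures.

r₁ = 2329 km = 2.329×10⁶ m.
r₂ = 9629 km = 9.629×10⁶ m.
Transfer ellipse a_t = (r₁ + r₂)/2 = 5.979×10⁶ m.
At r₁: circular v_c1 = √(μ/r₁) = 2107 m/s; transfer-periapsis v_p = √[μ(2/r₁ − 1/a_t)] = 2674 m/s.
Δv₁ = v_p − v_c1 = 566.9 m/s.
At r₂: circular v_c2 = √(μ/r₂) = 1036 m/s; transfer-apoapsis v_a = √[μ(2/r₂ − 1/a_t)] = 646.8 m/s.
Δv₂ = v_c2 − v_a = 389.5 m/s.
Total Δv = Δv₁ + Δv₂ = 956.4 m/s = 0.9564 km/s.

Δv_total ≈ 0.9564 km/s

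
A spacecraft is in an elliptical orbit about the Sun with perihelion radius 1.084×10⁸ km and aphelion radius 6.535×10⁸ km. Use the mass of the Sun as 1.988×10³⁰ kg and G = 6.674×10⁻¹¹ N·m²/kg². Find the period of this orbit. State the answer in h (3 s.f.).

T ≈ 35600 h

μ = GM = 6.674×10⁻¹¹ × 1.988×10³⁰ = 1.327×10²⁰ m³/s².
Semi-major axis a = (r_p + r_a)/2 = (1.0840×10⁸ + 6.5350×10⁸)/2 = 3.8095×10⁸ km = 3.810×10¹¹ m.
By Kepler's third law T = 2π√(a³/μ) = 2π × 2.041×10⁷ = 1.283×10⁸ s.
= 35630 h.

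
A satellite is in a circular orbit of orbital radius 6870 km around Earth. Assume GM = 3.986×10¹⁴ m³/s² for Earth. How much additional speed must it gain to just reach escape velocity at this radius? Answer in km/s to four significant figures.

r = 6870 km = 6.870×10⁶ m.
Circular speed v_c = √(μ/r) = 7617 m/s.
Escape speed v_esc = √(2μ/r) = √2 × v_c = 10770 m/s.
Δv = v_esc − v_c = 3155 m/s = 3.155 km/s.

Δv ≈ 3.155 km/s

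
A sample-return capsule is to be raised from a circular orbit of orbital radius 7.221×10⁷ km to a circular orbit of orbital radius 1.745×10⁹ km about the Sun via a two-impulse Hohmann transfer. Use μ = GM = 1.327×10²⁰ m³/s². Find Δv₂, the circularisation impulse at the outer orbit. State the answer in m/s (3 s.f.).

Δv ≈ 6260 m/s

r₁ = 7.221×10⁷ km = 7.221×10¹⁰ m.
r₂ = 1.745×10⁹ km = 1.745×10¹² m.
Transfer ellipse a_t = (r₁ + r₂)/2 = 9.086×10¹¹ m.
At r₁: circular v_c1 = √(μ/r₁) = 42870 m/s; transfer-perihelion v_p = √[μ(2/r₁ − 1/a_t)] = 59410 m/s.
At r₂: circular v_c2 = √(μ/r₂) = 8720 m/s; transfer-aphelion v_a = √[μ(2/r₂ − 1/a_t)] = 2458 m/s.
Δv₂ = v_c2 − v_a = 6262 m/s.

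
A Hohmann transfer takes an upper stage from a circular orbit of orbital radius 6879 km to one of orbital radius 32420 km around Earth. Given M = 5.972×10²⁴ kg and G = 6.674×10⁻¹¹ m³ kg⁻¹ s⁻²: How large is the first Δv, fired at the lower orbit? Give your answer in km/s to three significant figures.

Δv ≈ 2.17 km/s

μ = GM = 6.674×10⁻¹¹ × 5.972×10²⁴ = 3.986×10¹⁴ m³/s².
r₁ = 6879 km = 6.879×10⁶ m.
r₂ = 32420 km = 3.242×10⁷ m.
Transfer ellipse a_t = (r₁ + r₂)/2 = 1.965×10⁷ m.
At r₁: circular v_c1 = √(μ/r₁) = 7612 m/s; transfer-perigee v_p = √[μ(2/r₁ − 1/a_t)] = 9777 m/s.
Δv₁ = v_p − v_c1 = 2165 m/s.
= 2.165 km/s.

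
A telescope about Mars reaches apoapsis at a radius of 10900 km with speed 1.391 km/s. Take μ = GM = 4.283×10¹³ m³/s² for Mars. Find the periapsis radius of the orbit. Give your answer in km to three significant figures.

periapsis radius ≈ 3560 km

r_a = 1.090×10⁷ m.
Specific energy ε = v²/2 − μ/r = -2.962×10⁶ J/kg, so a = −μ/(2ε) = 7.230×10⁶ m.
The apsides satisfy r_p + r_a = 2a, so the periapsis radius is 2a − r_a = 3.560×10⁶ m = 3560.2 km.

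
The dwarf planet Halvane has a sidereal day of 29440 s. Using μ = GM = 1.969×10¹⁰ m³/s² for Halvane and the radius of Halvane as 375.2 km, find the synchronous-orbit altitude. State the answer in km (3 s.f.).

h_sync ≈ 381 km

A synchronous orbit has period T, so by Kepler's third law a = (μT²/4π²)^(1/3).
μT²/4π² = 1.969×10¹⁰ × (2.944×10⁴)² / 39.48 = 4.323×10¹⁷ m³.
a = 7.561×10⁵ m = 756.11 km.
Altitude h = a − R = 756.11 − 375.2 = 380.91 km.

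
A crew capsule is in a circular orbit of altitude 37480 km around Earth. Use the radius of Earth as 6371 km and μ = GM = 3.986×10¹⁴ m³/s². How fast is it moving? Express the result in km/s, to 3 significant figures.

v ≈ 3.01 km/s

r = 6371 + 37480 = 43851 km = 4.3851×10⁷ m.
For a circular orbit v = √(μ/r) = √(3.986×10¹⁴ / 4.385×10⁷) = √(9.090×10⁶) = 3015 m/s.
That is 3.015 km/s.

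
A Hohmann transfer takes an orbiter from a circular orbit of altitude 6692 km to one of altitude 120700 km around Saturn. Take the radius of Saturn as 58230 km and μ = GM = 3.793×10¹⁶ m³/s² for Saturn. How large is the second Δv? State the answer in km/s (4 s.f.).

Δv ≈ 3.935 km/s

r₁ = 58230 + 6692 = 64922 km = 6.4922×10⁷ m.
r₂ = 58230 + 120700 = 178930 km = 1.7893×10⁸ m.
Transfer ellipse a_t = (r₁ + r₂)/2 = 1.219×10⁸ m.
At r₁: circular v_c1 = √(μ/r₁) = 24170 m/s; transfer-perikrone v_p = √[μ(2/r₁ − 1/a_t)] = 29280 m/s.
At r₂: circular v_c2 = √(μ/r₂) = 14560 m/s; transfer-apokrone v_a = √[μ(2/r₂ − 1/a_t)] = 10620 m/s.
Δv₂ = v_c2 − v_a = 3935 m/s.
= 3.935 km/s.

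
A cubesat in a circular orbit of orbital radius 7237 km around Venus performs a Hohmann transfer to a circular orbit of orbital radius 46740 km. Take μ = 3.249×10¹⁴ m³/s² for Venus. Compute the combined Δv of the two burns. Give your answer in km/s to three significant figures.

Δv_total ≈ 3.39 km/s

r₁ = 7237 km = 7.237×10⁶ m.
r₂ = 46740 km = 4.674×10⁷ m.
Transfer ellipse a_t = (r₁ + r₂)/2 = 2.699×10⁷ m.
At r₁: circular v_c1 = √(μ/r₁) = 6700 m/s; transfer-periapsis v_p = √[μ(2/r₁ − 1/a_t)] = 8818 m/s.
Δv₁ = v_p − v_c1 = 2117 m/s.
At r₂: circular v_c2 = √(μ/r₂) = 2637 m/s; transfer-apoapsis v_a = √[μ(2/r₂ − 1/a_t)] = 1365 m/s.
Δv₂ = v_c2 − v_a = 1271 m/s.
Total Δv = Δv₁ + Δv₂ = 3389 m/s = 3.389 km/s.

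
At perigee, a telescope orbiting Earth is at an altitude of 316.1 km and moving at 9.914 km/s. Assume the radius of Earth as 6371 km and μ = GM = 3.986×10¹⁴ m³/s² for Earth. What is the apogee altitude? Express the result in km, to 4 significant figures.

r_p = 6371 + 316.1 = 6687.1 km = 6.687×10⁶ m.
Specific energy ε = v²/2 − μ/r = -1.046×10⁷ J/kg, so a = −μ/(2ε) = 1.905×10⁷ m.
The apsides satisfy r_p + r_a = 2a, so the apogee radius is 2a − r_p = 3.141×10⁷ m = 31407 km.
Apogee altitude = 31407 − 6371 = 25036 km.

apogee altitude ≈ 25040 km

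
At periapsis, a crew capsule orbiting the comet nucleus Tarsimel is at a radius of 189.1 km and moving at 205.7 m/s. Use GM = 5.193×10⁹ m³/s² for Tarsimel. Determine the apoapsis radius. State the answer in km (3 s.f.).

r_p = 1.891×10⁵ m.
Specific energy ε = v²/2 − μ/r = -6.305×10³ J/kg, so a = −μ/(2ε) = 4.118×10⁵ m.
The apsides satisfy r_p + r_a = 2a, so the apoapsis radius is 2a − r_p = 6.345×10⁵ m = 634.48 km.

apoapsis radius ≈ 634 km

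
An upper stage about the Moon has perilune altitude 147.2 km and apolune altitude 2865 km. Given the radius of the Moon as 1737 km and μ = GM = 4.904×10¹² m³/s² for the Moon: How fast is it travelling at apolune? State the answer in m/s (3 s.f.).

r_p = 1737 + 147.2 = 1884.2 km = 1.8842×10⁶ m.
r_a = 1737 + 2865 = 4602.0 km = 4.6020×10⁶ m.
Semi-major axis a = (r_p + r_a)/2 = 3243.1 km = 3.243×10⁶ m.
Vis-viva: v² = μ(2/r − 1/a) = 4.904×10¹² × (4.346×10⁻⁷ − 3.083×10⁻⁷) = 6.191×10⁵ m²/s².
v = 786.8 m/s.

v ≈ 787 m/s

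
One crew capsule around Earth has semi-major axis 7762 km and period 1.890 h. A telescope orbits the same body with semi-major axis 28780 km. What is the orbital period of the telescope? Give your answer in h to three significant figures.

Kepler's third law: T² ∝ a³, so T₂ = T₁ (a₂/a₁)^(3/2).
a₂/a₁ = 3.708, (a₂/a₁)^(3/2) = 7.140.
T₂ = 1.890 × 7.140 = 13.49 h.

T₂ ≈ 13.5 h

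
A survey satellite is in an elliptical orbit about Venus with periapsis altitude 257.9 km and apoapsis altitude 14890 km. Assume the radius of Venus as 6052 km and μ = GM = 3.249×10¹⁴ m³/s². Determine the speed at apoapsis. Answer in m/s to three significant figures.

v ≈ 2680 m/s

r_p = 6052 + 257.9 = 6309.9 km = 6.3099×10⁶ m.
r_a = 6052 + 14890 = 20942 km = 2.0942×10⁷ m.
Semi-major axis a = (r_p + r_a)/2 = 13626 km = 1.363×10⁷ m.
Vis-viva: v² = μ(2/r − 1/a) = 3.249×10¹⁴ × (9.550×10⁻⁸ − 7.339×10⁻⁸) = 7.184×10⁶ m²/s².
v = 2680 m/s.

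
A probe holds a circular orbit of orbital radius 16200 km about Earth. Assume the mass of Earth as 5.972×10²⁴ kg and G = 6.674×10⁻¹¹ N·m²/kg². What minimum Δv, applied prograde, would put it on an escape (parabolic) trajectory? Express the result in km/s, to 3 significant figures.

μ = GM = 6.674×10⁻¹¹ × 5.972×10²⁴ = 3.986×10¹⁴ m³/s².
r = 16200 km = 1.620×10⁷ m.
Circular speed v_c = √(μ/r) = 4960 m/s.
Escape speed v_esc = √(2μ/r) = √2 × v_c = 7015 m/s.
Δv = v_esc − v_c = 2055 m/s = 2.055 km/s.

Δv ≈ 2.05 km/s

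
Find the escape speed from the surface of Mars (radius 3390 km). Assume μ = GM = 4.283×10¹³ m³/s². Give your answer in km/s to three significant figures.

r = R = 3.390×10⁶ m.
Escape speed v_esc = √(2μ/r) = √(2 × 4.283×10¹³ / 3.390×10⁶) = √(2.527×10⁷) = 5027 m/s.
= 5.027 km/s.

v_esc ≈ 5.03 km/s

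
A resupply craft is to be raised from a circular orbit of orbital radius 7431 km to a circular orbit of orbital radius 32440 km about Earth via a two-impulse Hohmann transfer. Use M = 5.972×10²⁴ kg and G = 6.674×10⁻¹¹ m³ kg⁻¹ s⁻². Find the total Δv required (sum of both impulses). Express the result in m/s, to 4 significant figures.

μ = GM = 6.674×10⁻¹¹ × 5.972×10²⁴ = 3.986×10¹⁴ m³/s².
r₁ = 7431 km = 7.431×10⁶ m.
r₂ = 32440 km = 3.244×10⁷ m.
Transfer ellipse a_t = (r₁ + r₂)/2 = 1.994×10⁷ m.
At r₁: circular v_c1 = √(μ/r₁) = 7324 m/s; transfer-perigee v_p = √[μ(2/r₁ − 1/a_t)] = 9342 m/s.
Δv₁ = v_p − v_c1 = 2019 m/s.
At r₂: circular v_c2 = √(μ/r₂) = 3505 m/s; transfer-apogee v_a = √[μ(2/r₂ − 1/a_t)] = 2140 m/s.
Δv₂ = v_c2 − v_a = 1365 m/s.
Total Δv = Δv₁ + Δv₂ = 3384 m/s.

Δv_total ≈ 3384 m/s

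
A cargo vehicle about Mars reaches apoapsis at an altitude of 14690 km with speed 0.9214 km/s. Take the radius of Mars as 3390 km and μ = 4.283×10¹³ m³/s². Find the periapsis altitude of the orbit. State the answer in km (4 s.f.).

periapsis altitude ≈ 557.1 km

r_a = 3390 + 14690 = 18080 km = 1.808×10⁷ m.
Specific energy ε = v²/2 − μ/r = -1.944×10⁶ J/kg, so a = −μ/(2ε) = 1.101×10⁷ m.
The apsides satisfy r_p + r_a = 2a, so the periapsis radius is 2a − r_a = 3.947×10⁶ m = 3947.1 km.
Periapsis altitude = 3947.1 − 3390 = 557.06 km.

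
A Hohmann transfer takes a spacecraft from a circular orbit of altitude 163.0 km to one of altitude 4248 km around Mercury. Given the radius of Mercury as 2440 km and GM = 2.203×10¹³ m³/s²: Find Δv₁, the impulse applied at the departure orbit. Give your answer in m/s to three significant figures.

r₁ = 2440 + 163.0 = 2603.0 km = 2.6030×10⁶ m.
r₂ = 2440 + 4248 = 6688.0 km = 6.6880×10⁶ m.
Transfer ellipse a_t = (r₁ + r₂)/2 = 4.646×10⁶ m.
At r₁: circular v_c1 = √(μ/r₁) = 2909 m/s; transfer-periherm v_p = √[μ(2/r₁ − 1/a_t)] = 3491 m/s.
Δv₁ = v_p − v_c1 = 581.4 m/s.

Δv ≈ 581 m/s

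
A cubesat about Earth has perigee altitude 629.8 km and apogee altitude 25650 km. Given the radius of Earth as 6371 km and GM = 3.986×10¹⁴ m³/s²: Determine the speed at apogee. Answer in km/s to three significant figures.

v ≈ 2.11 km/s

r_p = 6371 + 629.8 = 7000.8 km = 7.0008×10⁶ m.
r_a = 6371 + 25650 = 32021 km = 3.2021×10⁷ m.
Semi-major axis a = (r_p + r_a)/2 = 19511 km = 1.951×10⁷ m.
Vis-viva: v² = μ(2/r − 1/a) = 3.986×10¹⁴ × (6.246×10⁻⁸ − 5.125×10⁻⁸) = 4.467×10⁶ m²/s².
v = 2113 m/s = 2.113 km/s.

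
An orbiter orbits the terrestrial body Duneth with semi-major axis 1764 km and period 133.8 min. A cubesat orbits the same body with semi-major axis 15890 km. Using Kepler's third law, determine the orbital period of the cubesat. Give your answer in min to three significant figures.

T₂ ≈ 3620 min

Kepler's third law: T² ∝ a³, so T₂ = T₁ (a₂/a₁)^(3/2).
a₂/a₁ = 9.008, (a₂/a₁)^(3/2) = 27.04.
T₂ = 133.8 × 27.04 = 3617 min.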